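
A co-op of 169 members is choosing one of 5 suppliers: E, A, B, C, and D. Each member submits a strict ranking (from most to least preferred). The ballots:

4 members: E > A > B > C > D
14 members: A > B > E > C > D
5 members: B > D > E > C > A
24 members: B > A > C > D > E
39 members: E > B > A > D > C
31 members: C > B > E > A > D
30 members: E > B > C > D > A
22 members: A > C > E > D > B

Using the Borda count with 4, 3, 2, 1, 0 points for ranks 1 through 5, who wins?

B

E: 4·4 + 14·2 + 5·2 + 24·0 + 39·4 + 31·2 + 30·4 + 22·2 = 436
A: 4·3 + 14·4 + 5·0 + 24·3 + 39·2 + 31·1 + 30·0 + 22·4 = 337
B: 4·2 + 14·3 + 5·4 + 24·4 + 39·3 + 31·3 + 30·3 + 22·0 = 466
C: 4·1 + 14·1 + 5·1 + 24·2 + 39·0 + 31·4 + 30·2 + 22·3 = 321
D: 4·0 + 14·0 + 5·3 + 24·1 + 39·1 + 31·0 + 30·1 + 22·1 = 130
B has the highest Borda score (466).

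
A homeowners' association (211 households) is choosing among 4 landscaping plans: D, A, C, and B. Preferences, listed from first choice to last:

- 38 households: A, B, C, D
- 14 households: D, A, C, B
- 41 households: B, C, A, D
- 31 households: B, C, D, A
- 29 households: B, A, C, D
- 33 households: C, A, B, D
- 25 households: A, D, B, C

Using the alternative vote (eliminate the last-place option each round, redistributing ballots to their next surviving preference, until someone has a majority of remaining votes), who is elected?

A

Round 1: D 14, A 63, C 33, B 101. Eliminate D.
Round 2: A 77, C 33, B 101. Eliminate C.
Round 3: A 110, B 101. A has a majority.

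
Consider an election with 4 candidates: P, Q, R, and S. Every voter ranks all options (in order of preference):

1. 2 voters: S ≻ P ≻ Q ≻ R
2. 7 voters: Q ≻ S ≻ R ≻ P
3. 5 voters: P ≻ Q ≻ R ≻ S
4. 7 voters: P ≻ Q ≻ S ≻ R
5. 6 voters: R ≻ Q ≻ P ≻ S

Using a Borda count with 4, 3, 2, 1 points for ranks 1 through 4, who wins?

P: 2·3 + 7·1 + 5·4 + 7·4 + 6·2 = 73
Q: 2·2 + 7·4 + 5·3 + 7·3 + 6·3 = 86
R: 2·1 + 7·2 + 5·2 + 7·1 + 6·4 = 57
S: 2·4 + 7·3 + 5·1 + 7·2 + 6·1 = 54
Q has the highest Borda score (86).

Q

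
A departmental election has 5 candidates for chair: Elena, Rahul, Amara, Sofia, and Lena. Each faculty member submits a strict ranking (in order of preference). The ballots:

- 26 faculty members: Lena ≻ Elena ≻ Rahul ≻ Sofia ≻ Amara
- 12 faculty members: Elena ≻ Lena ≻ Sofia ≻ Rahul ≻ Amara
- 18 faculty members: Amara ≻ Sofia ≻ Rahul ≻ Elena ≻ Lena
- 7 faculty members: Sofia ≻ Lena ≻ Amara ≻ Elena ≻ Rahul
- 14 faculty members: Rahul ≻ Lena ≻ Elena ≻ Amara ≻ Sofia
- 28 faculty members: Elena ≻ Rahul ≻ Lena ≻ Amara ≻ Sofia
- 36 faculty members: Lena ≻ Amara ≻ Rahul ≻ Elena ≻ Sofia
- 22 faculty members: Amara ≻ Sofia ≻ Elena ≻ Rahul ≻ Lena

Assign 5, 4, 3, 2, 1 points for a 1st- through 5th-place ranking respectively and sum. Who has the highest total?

Elena: 26·4 + 12·5 + 18·2 + 7·2 + 14·3 + 28·5 + 36·2 + 22·3 = 534
Rahul: 26·3 + 12·2 + 18·3 + 7·1 + 14·5 + 28·4 + 36·3 + 22·2 = 497
Amara: 26·1 + 12·1 + 18·5 + 7·3 + 14·2 + 28·2 + 36·4 + 22·5 = 487
Sofia: 26·2 + 12·3 + 18·4 + 7·5 + 14·1 + 28·1 + 36·1 + 22·4 = 361
Lena: 26·5 + 12·4 + 18·1 + 7·4 + 14·4 + 28·3 + 36·5 + 22·1 = 566
Lena has the highest Borda score (566).

Lena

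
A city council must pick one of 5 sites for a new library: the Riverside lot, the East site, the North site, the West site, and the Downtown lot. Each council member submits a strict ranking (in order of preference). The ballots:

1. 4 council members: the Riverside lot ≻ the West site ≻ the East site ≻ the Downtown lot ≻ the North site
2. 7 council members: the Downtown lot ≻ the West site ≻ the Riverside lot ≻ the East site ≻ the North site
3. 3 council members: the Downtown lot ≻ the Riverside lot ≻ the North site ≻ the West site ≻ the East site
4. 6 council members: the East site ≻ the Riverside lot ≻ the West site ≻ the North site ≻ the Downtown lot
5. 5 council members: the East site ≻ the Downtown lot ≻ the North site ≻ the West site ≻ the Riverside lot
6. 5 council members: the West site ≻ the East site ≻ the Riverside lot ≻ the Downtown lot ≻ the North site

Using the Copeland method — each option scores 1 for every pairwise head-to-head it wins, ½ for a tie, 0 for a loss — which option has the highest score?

the Riverside lot: beats the North site; ties the Downtown lot; loses to the East site and the West site → score 1.5.
the East site: beats the Riverside lot, the North site, and the Downtown lot; loses to the West site → score 3.
the North site: loses to the Riverside lot, the East site, the West site, and the Downtown lot → score 0.
the West site: beats the Riverside lot, the East site, and the North site; ties the Downtown lot → score 3.5.
the Downtown lot: beats the North site; ties the Riverside lot and the West site; loses to the East site → score 2.
the West site has the best pairwise record.

the West site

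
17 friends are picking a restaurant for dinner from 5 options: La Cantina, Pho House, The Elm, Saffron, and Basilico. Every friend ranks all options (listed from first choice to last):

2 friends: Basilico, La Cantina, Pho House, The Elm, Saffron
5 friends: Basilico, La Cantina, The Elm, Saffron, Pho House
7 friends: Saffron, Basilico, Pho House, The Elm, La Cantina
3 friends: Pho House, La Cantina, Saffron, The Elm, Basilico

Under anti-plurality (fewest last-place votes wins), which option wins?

The Elm

Last-place votes: La Cantina 7, Pho House 5, The Elm 0, Saffron 2, Basilico 3.
The Elm is ranked last by the fewest voters, so The Elm wins.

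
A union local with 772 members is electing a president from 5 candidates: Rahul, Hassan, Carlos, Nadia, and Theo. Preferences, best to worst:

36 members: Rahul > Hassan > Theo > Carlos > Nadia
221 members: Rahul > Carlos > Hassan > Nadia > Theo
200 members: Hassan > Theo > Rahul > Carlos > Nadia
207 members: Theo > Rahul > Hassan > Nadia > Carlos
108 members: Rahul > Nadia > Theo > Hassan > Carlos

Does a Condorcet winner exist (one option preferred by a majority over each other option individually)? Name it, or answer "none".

none

Checking pairwise contests:
Theo beats Rahul 407–365.
Rahul beats Hassan 572–200.
Rahul beats Carlos 772–0.
Rahul beats Nadia 772–0.
Hassan beats Theo 457–315.
Every option loses at least one head-to-head, so there is no Condorcet winner.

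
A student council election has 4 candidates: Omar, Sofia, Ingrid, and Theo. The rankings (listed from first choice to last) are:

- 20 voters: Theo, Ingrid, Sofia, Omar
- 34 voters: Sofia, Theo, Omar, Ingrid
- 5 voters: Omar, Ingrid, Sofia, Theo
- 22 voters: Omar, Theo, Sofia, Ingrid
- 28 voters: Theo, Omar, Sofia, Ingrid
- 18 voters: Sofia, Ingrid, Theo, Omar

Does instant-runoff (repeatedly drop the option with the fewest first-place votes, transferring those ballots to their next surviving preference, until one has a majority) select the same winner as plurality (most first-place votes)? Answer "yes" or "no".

Instant-runoff — R1 Omar 27, Sofia 52, Ingrid 0, Theo 48 (Ingrid out); R2 Omar 27, Sofia 52, Theo 48 (Omar out); R3 Sofia 57, Theo 70 (Theo winner). Winner: Theo.
Plurality — first-place votes: Omar 27, Sofia 52, Ingrid 0, Theo 48. Winner: Sofia.
The two methods disagree.

no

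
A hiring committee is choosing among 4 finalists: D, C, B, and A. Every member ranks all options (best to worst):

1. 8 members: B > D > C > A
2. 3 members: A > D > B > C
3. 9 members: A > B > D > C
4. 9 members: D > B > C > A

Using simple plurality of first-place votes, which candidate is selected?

First-place votes: D 9, C 0, B 8, A 12.
A has the most first-place votes.

A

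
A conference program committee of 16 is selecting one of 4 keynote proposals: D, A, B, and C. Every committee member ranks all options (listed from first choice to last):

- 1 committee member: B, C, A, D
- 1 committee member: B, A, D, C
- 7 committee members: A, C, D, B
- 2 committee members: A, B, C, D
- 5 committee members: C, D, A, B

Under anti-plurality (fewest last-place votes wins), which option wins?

Last-place votes: D 3, A 0, B 12, C 1.
A is ranked last by the fewest voters, so A wins.

A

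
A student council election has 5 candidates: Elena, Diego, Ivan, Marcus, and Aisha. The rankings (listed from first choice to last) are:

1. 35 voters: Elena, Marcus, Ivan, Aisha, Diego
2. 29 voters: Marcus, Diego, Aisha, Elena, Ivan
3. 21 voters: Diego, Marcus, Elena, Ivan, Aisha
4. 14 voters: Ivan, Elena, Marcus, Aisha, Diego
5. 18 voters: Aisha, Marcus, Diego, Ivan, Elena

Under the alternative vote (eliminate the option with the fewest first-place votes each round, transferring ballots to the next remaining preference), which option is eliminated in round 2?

Round 1: Elena 35, Diego 21, Ivan 14, Marcus 29, Aisha 18. Eliminate Ivan.
Round 2: Elena 49, Diego 21, Marcus 29, Aisha 18. Eliminate Aisha.

Aisha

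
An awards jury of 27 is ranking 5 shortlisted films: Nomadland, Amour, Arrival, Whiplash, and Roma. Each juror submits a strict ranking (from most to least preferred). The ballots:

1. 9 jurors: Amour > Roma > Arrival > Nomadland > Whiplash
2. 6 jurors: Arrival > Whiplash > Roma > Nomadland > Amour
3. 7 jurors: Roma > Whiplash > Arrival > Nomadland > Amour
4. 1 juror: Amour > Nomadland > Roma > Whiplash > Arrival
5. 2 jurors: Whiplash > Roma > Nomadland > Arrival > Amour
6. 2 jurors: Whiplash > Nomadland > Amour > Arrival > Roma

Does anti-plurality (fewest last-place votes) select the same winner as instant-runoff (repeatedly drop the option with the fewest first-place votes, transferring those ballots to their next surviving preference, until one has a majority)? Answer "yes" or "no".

no

Anti-plurality — last-place votes: Nomadland 0, Amour 15, Arrival 1, Whiplash 9, Roma 2. Winner: Nomadland.
Instant-runoff — R1 Nomadland 0, Amour 10, Arrival 6, Whiplash 4, Roma 7 (Nomadland out); R2 Amour 10, Arrival 6, Whiplash 4, Roma 7 (Whiplash out); R3 Amour 12, Arrival 6, Roma 9 (Arrival out); R4 Amour 12, Roma 15 (Roma winner). Winner: Roma.
The two methods disagree.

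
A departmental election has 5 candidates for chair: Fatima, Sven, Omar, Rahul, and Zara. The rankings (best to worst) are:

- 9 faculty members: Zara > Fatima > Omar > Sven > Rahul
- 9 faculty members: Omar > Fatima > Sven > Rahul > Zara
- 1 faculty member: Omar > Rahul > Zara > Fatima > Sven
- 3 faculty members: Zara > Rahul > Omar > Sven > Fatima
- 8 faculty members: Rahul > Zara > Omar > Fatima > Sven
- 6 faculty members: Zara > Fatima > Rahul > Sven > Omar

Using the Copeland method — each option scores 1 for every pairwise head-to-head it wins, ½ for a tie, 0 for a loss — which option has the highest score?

Fatima: beats Sven and Rahul; loses to Omar and Zara → score 2.
Sven: ties Rahul; loses to Fatima, Omar, and Zara → score 0.5.
Omar: beats Fatima, Sven, and Rahul; loses to Zara → score 3.
Rahul: ties Sven and Zara; loses to Fatima and Omar → score 1.
Zara: beats Fatima, Sven, and Omar; ties Rahul → score 3.5.
Zara has the best pairwise record.

Zara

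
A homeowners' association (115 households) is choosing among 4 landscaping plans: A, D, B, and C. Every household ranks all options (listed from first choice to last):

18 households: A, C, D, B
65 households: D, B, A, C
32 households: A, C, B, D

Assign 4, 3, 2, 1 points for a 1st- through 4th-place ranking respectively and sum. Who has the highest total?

A: 18·4 + 65·2 + 32·4 = 330
D: 18·2 + 65·4 + 32·1 = 328
B: 18·1 + 65·3 + 32·2 = 277
C: 18·3 + 65·1 + 32·3 = 215
A has the highest Borda score (330).

A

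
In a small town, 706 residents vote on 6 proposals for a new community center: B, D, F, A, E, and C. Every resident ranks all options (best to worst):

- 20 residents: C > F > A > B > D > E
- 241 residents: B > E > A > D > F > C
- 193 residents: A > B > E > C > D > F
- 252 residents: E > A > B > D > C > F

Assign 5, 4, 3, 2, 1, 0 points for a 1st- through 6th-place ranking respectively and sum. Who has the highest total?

E

B: 20·2 + 241·5 + 193·4 + 252·3 = 2773
D: 20·1 + 241·2 + 193·1 + 252·2 = 1199
F: 20·4 + 241·1 + 193·0 + 252·0 = 321
A: 20·3 + 241·3 + 193·5 + 252·4 = 2756
E: 20·0 + 241·4 + 193·3 + 252·5 = 2803
C: 20·5 + 241·0 + 193·2 + 252·1 = 738
E has the highest Borda score (2803).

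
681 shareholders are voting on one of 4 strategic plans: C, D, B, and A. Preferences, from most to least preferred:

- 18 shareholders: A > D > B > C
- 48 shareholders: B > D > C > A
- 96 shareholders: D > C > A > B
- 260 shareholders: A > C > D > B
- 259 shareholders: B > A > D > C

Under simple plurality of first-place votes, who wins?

First-place votes: C 0, D 96, B 307, A 278.
B has the most first-place votes.

B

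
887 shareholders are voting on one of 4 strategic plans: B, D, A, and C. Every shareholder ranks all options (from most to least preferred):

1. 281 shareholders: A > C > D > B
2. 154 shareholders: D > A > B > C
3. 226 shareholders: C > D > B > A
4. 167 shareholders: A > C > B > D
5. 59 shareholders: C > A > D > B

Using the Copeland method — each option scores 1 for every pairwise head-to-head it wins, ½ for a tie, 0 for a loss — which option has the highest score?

B: loses to D, A, and C → score 0.
D: beats B; loses to A and C → score 1.
A: beats B, D, and C → score 3.
C: beats B and D; loses to A → score 2.
A has the best pairwise record.

A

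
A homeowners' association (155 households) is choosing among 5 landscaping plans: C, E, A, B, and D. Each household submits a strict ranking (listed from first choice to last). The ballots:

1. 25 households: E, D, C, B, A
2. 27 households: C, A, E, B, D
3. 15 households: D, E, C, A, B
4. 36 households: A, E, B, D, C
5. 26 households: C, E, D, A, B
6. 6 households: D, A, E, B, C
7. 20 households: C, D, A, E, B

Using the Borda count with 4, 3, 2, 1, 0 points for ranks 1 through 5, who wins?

E

C: 25·2 + 27·4 + 15·2 + 36·0 + 26·4 + 6·0 + 20·4 = 372
E: 25·4 + 27·2 + 15·3 + 36·3 + 26·3 + 6·2 + 20·1 = 417
A: 25·0 + 27·3 + 15·1 + 36·4 + 26·1 + 6·3 + 20·2 = 324
B: 25·1 + 27·1 + 15·0 + 36·2 + 26·0 + 6·1 + 20·0 = 130
D: 25·3 + 27·0 + 15·4 + 36·1 + 26·2 + 6·4 + 20·3 = 307
E has the highest Borda score (417).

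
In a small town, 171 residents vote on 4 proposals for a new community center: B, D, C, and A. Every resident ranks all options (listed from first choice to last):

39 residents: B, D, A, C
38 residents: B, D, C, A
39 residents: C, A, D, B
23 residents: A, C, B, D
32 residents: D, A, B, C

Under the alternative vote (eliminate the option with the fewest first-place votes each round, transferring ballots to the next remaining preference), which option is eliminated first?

A

Round 1: B 77, D 32, C 39, A 23. Eliminate A.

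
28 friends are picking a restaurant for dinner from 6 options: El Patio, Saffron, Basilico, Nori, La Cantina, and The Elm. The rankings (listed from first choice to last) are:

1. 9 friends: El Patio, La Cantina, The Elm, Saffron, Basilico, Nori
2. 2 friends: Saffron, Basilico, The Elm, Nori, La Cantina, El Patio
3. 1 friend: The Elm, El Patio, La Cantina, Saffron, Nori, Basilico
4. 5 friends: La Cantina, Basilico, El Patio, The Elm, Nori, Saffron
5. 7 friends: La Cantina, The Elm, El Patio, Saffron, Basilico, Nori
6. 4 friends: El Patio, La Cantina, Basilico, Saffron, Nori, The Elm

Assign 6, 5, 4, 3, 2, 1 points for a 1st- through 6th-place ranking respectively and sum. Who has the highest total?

La Cantina

El Patio: 9·6 + 2·1 + 1·5 + 5·4 + 7·4 + 4·6 = 133
Saffron: 9·3 + 2·6 + 1·3 + 5·1 + 7·3 + 4·3 = 80
Basilico: 9·2 + 2·5 + 1·1 + 5·5 + 7·2 + 4·4 = 84
Nori: 9·1 + 2·3 + 1·2 + 5·2 + 7·1 + 4·2 = 42
La Cantina: 9·5 + 2·2 + 1·4 + 5·6 + 7·6 + 4·5 = 145
The Elm: 9·4 + 2·4 + 1·6 + 5·3 + 7·5 + 4·1 = 104
La Cantina has the highest Borda score (145).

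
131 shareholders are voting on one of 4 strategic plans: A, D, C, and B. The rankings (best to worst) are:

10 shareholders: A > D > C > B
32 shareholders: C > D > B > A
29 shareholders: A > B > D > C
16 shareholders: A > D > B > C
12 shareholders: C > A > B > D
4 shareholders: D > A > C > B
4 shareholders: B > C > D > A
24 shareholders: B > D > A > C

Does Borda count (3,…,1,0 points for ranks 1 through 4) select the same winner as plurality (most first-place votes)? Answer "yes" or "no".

yes

Borda — scores: A 221, D 209, C 154, B 202. Winner: A.
Plurality — first-place votes: A 55, D 4, C 44, B 28. Winner: A.
The two methods agree.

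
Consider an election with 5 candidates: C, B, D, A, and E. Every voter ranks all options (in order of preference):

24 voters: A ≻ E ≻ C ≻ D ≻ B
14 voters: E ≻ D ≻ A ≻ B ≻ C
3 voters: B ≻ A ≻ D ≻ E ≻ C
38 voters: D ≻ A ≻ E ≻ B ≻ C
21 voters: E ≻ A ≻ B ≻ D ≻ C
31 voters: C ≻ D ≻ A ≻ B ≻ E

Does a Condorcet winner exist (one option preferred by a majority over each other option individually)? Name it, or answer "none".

D vs C: 76–55 for D.
D vs B: 107–24 for D.
D vs A: 83–48 for D.
D vs E: 72–59 for D.
D beats every other option head-to-head.

D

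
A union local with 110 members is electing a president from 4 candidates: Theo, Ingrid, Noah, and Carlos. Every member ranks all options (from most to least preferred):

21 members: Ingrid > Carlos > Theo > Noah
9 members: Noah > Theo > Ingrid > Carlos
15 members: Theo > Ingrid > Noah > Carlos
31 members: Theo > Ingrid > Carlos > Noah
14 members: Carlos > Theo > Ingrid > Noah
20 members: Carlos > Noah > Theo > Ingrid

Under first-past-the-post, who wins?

Theo

First-place votes: Theo 46, Ingrid 21, Noah 9, Carlos 34.
Theo has the most first-place votes.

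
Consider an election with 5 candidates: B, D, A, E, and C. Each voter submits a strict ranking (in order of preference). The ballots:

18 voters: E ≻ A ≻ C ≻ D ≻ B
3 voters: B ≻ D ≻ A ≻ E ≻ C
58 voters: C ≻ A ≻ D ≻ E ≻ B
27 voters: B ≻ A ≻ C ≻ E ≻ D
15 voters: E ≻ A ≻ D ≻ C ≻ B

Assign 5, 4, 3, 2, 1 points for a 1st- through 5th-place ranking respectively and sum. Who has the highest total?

A

B: 18·1 + 3·5 + 58·1 + 27·5 + 15·1 = 241
D: 18·2 + 3·4 + 58·3 + 27·1 + 15·3 = 294
A: 18·4 + 3·3 + 58·4 + 27·4 + 15·4 = 481
E: 18·5 + 3·2 + 58·2 + 27·2 + 15·5 = 341
C: 18·3 + 3·1 + 58·5 + 27·3 + 15·2 = 458
A has the highest Borda score (481).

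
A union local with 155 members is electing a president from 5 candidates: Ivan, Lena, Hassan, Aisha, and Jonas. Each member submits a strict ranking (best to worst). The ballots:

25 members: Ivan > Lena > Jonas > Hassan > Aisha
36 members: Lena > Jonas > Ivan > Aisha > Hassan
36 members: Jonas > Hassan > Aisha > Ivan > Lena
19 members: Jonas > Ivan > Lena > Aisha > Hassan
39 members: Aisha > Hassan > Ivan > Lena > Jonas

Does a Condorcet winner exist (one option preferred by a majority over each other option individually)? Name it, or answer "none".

Checking pairwise contests:
Jonas beats Ivan 91–64.
Ivan beats Lena 119–36.
Ivan beats Hassan 80–75.
Ivan beats Aisha 80–75.
Lena beats Jonas 100–55.
Every option loses at least one head-to-head, so there is no Condorcet winner.

none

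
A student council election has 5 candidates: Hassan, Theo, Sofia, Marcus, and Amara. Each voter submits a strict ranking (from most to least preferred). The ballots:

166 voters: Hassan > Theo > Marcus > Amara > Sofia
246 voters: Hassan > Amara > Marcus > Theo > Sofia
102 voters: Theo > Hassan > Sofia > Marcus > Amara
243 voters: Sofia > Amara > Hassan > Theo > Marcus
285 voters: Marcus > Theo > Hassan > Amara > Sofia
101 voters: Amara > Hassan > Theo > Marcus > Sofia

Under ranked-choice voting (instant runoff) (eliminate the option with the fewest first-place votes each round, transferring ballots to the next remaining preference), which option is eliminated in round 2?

Round 1: Hassan 412, Theo 102, Sofia 243, Marcus 285, Amara 101. Eliminate Amara.
Round 2: Hassan 513, Theo 102, Sofia 243, Marcus 285. Eliminate Theo.

Theo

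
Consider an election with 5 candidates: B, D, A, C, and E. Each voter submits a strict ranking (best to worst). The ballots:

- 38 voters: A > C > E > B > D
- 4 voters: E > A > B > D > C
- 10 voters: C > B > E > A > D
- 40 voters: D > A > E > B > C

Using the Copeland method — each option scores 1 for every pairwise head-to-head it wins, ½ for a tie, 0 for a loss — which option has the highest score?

B: beats D; loses to A, C, and E → score 1.
D: loses to B, A, C, and E → score 0.
A: beats B, D, C, and E → score 4.
C: beats B, D, and E; loses to A → score 3.
E: beats B and D; loses to A and C → score 2.
A has the best pairwise record.

A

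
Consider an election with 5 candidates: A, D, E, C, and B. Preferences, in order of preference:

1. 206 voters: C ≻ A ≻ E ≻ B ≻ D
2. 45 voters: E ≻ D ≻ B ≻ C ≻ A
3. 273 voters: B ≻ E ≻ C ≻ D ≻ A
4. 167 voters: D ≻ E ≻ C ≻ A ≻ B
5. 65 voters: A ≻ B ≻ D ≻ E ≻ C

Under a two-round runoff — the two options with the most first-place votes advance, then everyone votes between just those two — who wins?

Round 1 first-place votes: A 65, D 167, E 45, C 206, B 273.
B and C advance.
Runoff: B is preferred to C by 383 voters; C by 373.
B wins the runoff.

B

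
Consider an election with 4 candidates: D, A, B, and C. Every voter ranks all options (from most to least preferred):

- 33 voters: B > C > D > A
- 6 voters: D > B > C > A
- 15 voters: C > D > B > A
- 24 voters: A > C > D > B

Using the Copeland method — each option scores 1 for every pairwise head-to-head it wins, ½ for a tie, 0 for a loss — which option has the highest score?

D: beats A and B; loses to C → score 2.
A: loses to D, B, and C → score 0.
B: beats A; ties C; loses to D → score 1.5.
C: beats D and A; ties B → score 2.5.
C has the best pairwise record.

C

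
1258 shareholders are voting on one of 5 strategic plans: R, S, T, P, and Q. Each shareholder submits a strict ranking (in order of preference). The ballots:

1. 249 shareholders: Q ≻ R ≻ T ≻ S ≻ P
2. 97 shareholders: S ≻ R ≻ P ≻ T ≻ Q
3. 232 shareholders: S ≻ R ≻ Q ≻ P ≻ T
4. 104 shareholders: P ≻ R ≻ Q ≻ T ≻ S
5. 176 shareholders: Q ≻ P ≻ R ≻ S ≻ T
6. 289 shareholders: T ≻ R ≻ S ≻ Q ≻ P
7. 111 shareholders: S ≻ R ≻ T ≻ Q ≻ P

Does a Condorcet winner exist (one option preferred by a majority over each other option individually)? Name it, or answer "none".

R vs S: 818–440 for R.
R vs T: 969–289 for R.
R vs P: 978–280 for R.
R vs Q: 833–425 for R.
R beats every other option head-to-head.

R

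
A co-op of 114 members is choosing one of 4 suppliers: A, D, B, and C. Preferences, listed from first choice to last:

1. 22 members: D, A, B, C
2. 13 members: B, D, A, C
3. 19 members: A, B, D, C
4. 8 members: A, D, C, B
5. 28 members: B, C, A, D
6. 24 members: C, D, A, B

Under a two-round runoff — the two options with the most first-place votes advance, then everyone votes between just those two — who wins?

A

Round 1 first-place votes: A 27, D 22, B 41, C 24.
B and A advance.
Runoff: B is preferred to A by 41 voters; A by 73.
A wins the runoff.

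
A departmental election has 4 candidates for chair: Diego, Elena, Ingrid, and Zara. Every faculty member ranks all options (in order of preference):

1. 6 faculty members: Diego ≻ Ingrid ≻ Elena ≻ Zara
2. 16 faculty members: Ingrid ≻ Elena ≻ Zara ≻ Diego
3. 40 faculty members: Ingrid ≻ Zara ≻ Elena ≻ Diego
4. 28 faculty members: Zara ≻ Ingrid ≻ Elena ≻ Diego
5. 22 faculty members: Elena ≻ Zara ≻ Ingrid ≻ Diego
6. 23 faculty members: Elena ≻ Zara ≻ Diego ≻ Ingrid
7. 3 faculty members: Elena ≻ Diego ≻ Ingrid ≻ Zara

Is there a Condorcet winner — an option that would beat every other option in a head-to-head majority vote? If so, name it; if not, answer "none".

Checking pairwise contests:
Elena beats Diego 132–6.
Ingrid beats Elena 90–48.
Zara beats Ingrid 73–65.
Elena beats Zara 70–68.
Every option loses at least one head-to-head, so there is no Condorcet winner.

none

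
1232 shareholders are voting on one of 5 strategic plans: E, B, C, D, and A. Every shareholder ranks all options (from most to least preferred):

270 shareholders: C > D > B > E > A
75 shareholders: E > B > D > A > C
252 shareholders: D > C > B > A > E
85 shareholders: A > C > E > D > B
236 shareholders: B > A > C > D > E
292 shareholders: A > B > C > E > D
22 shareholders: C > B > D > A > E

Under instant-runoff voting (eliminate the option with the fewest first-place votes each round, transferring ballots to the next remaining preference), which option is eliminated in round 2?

D

Round 1: E 75, B 236, C 292, D 252, A 377. Eliminate E.
Round 2: B 311, C 292, D 252, A 377. Eliminate D.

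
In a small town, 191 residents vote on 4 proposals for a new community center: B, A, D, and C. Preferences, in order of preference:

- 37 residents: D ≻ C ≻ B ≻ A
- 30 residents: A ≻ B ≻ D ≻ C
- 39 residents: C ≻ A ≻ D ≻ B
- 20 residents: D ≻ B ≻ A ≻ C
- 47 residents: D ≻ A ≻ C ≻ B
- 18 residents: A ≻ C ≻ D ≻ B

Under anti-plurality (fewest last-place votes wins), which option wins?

D

Last-place votes: B 104, A 37, D 0, C 50.
D is ranked last by the fewest voters, so D wins.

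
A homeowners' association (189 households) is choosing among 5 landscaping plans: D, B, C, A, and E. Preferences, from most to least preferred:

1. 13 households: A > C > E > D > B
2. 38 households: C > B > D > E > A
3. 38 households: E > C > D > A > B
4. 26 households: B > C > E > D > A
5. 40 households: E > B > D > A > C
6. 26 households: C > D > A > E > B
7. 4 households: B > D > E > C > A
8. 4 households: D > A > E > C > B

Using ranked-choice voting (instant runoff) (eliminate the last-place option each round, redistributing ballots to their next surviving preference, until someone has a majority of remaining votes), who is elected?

C

Round 1: D 4, B 30, C 64, A 13, E 78. Eliminate D.
Round 2: B 30, C 64, A 17, E 78. Eliminate A.
Round 3: B 30, C 77, E 82. Eliminate B.
Round 4: C 103, E 86. C has a majority.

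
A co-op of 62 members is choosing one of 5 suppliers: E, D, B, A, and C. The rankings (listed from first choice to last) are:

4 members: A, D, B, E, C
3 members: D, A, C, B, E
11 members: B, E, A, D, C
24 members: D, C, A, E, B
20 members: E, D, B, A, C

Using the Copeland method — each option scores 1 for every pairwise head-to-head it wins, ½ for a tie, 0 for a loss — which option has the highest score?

D

E: beats B and C; ties D and A → score 3.
D: beats B, A, and C; ties E → score 3.5.
B: beats C; ties A; loses to E and D → score 1.5.
A: beats C; ties E and B; loses to D → score 2.
C: loses to E, D, B, and A → score 0.
D has the best pairwise record.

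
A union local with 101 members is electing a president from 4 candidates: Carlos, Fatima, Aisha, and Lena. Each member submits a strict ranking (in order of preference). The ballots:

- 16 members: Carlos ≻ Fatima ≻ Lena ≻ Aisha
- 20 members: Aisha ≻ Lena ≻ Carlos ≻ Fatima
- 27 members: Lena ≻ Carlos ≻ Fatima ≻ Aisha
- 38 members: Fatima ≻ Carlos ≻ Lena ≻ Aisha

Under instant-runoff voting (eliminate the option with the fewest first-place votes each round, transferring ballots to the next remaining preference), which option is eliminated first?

Carlos

Round 1: Carlos 16, Fatima 38, Aisha 20, Lena 27. Eliminate Carlos.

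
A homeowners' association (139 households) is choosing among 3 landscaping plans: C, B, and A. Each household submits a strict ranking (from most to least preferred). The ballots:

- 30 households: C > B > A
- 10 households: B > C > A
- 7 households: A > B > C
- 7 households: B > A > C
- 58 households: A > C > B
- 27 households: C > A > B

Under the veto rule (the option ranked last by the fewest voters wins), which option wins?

Last-place votes: C 14, B 85, A 40.
C is ranked last by the fewest voters, so C wins.

C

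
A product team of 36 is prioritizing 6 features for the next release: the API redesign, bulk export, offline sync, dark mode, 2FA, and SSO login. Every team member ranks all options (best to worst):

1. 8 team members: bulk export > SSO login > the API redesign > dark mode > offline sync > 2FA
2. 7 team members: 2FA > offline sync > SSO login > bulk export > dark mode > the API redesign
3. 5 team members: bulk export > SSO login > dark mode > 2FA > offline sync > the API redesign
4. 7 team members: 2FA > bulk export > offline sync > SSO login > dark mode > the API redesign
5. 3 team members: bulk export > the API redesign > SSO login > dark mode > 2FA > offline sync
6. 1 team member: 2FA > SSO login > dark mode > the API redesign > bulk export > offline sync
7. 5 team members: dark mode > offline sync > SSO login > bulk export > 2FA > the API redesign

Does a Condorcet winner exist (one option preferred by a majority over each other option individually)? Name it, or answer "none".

bulk export vs the API redesign: 35–1 for bulk export.
bulk export vs offline sync: 24–12 for bulk export.
bulk export vs dark mode: 30–6 for bulk export.
bulk export vs 2FA: 21–15 for bulk export.
bulk export vs SSO login: 23–13 for bulk export.
bulk export beats every other option head-to-head.

bulk export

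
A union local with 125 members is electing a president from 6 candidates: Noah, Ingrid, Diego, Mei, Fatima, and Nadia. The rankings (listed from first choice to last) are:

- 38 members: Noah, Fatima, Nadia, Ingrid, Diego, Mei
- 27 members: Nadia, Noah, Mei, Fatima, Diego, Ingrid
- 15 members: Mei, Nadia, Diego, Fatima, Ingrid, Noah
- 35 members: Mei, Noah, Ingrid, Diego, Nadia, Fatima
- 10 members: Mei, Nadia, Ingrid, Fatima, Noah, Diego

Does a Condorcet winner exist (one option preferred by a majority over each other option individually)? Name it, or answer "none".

Noah

Noah vs Ingrid: 100–25 for Noah.
Noah vs Diego: 110–15 for Noah.
Noah vs Mei: 65–60 for Noah.
Noah vs Fatima: 100–25 for Noah.
Noah vs Nadia: 73–52 for Noah.
Noah beats every other option head-to-head.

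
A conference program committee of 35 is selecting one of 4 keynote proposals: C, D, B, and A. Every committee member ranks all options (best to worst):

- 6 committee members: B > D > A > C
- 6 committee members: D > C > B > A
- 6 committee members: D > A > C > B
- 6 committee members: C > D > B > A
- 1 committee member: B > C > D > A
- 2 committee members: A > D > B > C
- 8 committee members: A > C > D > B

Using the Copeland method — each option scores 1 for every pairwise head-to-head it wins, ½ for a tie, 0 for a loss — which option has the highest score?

D

C: beats B; loses to D and A → score 1.
D: beats C, B, and A → score 3.
B: beats A; loses to C and D → score 1.
A: beats C; loses to D and B → score 1.
D has the best pairwise record.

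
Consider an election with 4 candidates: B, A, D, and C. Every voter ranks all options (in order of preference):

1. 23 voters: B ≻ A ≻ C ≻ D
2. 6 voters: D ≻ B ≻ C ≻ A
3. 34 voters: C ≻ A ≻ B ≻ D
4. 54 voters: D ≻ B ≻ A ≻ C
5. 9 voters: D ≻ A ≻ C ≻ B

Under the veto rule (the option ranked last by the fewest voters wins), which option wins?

A

Last-place votes: B 9, A 6, D 57, C 54.
A is ranked last by the fewest voters, so A wins.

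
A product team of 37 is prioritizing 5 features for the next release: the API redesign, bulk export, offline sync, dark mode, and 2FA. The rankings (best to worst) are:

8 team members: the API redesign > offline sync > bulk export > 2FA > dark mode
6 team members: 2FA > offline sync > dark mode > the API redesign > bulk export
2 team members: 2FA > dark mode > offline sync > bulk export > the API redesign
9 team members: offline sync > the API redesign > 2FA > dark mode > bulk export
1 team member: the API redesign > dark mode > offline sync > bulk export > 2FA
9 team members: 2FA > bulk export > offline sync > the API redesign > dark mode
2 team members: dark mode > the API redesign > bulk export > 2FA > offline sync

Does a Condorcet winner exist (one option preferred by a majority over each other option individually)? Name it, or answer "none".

Checking pairwise contests:
offline sync beats the API redesign 26–11.
the API redesign beats bulk export 26–11.
2FA beats offline sync 19–18.
the API redesign beats dark mode 27–10.
the API redesign beats 2FA 20–17.
Every option loses at least one head-to-head, so there is no Condorcet winner.

none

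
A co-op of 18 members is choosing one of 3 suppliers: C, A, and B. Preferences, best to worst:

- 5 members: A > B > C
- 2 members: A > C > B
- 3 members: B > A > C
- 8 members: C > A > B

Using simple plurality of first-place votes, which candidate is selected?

First-place votes: C 8, A 7, B 3.
C has the most first-place votes.

C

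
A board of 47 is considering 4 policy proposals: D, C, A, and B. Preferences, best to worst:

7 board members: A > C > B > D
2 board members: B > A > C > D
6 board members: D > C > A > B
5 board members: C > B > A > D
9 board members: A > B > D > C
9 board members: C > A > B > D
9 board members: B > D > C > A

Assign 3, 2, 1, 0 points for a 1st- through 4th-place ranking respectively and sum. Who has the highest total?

A

D: 7·0 + 2·0 + 6·3 + 5·0 + 9·1 + 9·0 + 9·2 = 45
C: 7·2 + 2·1 + 6·2 + 5·3 + 9·0 + 9·3 + 9·1 = 79
A: 7·3 + 2·2 + 6·1 + 5·1 + 9·3 + 9·2 + 9·0 = 81
B: 7·1 + 2·3 + 6·0 + 5·2 + 9·2 + 9·1 + 9·3 = 77
A has the highest Borda score (81).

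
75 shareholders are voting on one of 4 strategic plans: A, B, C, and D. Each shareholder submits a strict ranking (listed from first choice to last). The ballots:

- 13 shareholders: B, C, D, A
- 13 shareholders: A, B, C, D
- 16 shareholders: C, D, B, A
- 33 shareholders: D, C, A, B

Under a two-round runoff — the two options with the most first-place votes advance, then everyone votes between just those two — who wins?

Round 1 first-place votes: A 13, B 13, C 16, D 33.
D and C advance.
Runoff: D is preferred to C by 33 voters; C by 42.
C wins the runoff.

C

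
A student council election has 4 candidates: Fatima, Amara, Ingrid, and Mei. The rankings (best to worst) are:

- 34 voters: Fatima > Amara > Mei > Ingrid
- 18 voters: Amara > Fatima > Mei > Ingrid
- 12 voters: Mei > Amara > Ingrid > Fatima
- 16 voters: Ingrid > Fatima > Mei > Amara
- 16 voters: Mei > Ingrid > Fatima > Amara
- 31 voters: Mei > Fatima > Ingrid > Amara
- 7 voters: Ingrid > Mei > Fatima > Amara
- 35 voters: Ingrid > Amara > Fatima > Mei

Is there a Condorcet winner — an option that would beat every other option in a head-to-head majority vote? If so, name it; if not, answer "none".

Checking pairwise contests:
Ingrid beats Fatima 86–83.
Fatima beats Amara 104–65.
Mei beats Ingrid 111–58.
Fatima beats Mei 103–66.
Every option loses at least one head-to-head, so there is no Condorcet winner.

none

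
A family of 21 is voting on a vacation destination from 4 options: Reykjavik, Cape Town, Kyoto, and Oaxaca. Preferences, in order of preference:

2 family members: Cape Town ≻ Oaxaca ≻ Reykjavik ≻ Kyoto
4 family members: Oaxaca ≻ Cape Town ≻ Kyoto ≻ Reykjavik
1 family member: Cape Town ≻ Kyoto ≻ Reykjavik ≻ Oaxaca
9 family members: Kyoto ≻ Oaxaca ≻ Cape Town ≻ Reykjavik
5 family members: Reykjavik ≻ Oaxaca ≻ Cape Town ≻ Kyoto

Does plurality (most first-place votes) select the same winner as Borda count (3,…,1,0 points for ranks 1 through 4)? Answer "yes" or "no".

no

Plurality — first-place votes: Reykjavik 5, Cape Town 3, Kyoto 9, Oaxaca 4. Winner: Kyoto.
Borda — scores: Reykjavik 18, Cape Town 31, Kyoto 33, Oaxaca 44. Winner: Oaxaca.
The two methods disagree.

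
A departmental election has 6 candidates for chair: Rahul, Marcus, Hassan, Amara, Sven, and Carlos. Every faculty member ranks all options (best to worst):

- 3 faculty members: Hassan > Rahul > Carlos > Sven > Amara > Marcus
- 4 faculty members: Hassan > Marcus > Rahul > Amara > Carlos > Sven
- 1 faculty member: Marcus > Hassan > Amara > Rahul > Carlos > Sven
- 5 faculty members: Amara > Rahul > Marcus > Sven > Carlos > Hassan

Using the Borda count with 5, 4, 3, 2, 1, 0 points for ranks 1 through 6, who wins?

Rahul

Rahul: 3·4 + 4·3 + 1·2 + 5·4 = 46
Marcus: 3·0 + 4·4 + 1·5 + 5·3 = 36
Hassan: 3·5 + 4·5 + 1·4 + 5·0 = 39
Amara: 3·1 + 4·2 + 1·3 + 5·5 = 39
Sven: 3·2 + 4·0 + 1·0 + 5·2 = 16
Carlos: 3·3 + 4·1 + 1·1 + 5·1 = 19
Rahul has the highest Borda score (46).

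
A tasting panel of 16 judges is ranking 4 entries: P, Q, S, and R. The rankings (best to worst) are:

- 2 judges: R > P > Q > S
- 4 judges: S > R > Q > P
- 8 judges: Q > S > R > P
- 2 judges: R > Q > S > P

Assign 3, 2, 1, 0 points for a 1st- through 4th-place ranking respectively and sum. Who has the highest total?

P: 2·2 + 4·0 + 8·0 + 2·0 = 4
Q: 2·1 + 4·1 + 8·3 + 2·2 = 34
S: 2·0 + 4·3 + 8·2 + 2·1 = 30
R: 2·3 + 4·2 + 8·1 + 2·3 = 28
Q has the highest Borda score (34).

Q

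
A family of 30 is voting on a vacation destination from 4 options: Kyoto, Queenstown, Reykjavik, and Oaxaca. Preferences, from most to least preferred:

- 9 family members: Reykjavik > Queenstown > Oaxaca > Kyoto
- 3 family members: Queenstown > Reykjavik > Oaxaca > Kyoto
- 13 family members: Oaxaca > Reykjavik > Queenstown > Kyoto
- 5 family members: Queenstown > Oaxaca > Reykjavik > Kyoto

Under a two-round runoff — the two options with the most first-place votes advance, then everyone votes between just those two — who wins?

Oaxaca

Round 1 first-place votes: Kyoto 0, Queenstown 8, Reykjavik 9, Oaxaca 13.
Oaxaca and Reykjavik advance.
Runoff: Oaxaca is preferred to Reykjavik by 18 voters; Reykjavik by 12.
Oaxaca wins the runoff.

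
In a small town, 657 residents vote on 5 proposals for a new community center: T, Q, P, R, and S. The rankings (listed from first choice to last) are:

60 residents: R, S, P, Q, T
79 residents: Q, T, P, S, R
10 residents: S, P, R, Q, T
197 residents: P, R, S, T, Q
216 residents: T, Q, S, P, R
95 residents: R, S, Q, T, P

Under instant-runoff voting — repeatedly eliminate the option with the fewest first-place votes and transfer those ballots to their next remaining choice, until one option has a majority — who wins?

T

Round 1: T 216, Q 79, P 197, R 155, S 10. Eliminate S.
Round 2: T 216, Q 79, P 207, R 155. Eliminate Q.
Round 3: T 295, P 207, R 155. Eliminate R.
Round 4: T 390, P 267. T has a majority.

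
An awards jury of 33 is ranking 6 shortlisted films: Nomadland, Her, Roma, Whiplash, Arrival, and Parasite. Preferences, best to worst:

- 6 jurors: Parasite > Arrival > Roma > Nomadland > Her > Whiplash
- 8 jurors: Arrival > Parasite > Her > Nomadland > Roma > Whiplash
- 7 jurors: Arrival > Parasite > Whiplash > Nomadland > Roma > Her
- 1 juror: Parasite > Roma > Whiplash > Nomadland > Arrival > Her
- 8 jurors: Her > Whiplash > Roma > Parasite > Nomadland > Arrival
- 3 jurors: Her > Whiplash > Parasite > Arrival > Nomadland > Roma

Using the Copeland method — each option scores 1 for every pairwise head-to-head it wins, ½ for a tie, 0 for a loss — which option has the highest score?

Nomadland: beats Roma; loses to Her, Whiplash, Arrival, and Parasite → score 1.
Her: beats Nomadland, Roma, and Whiplash; loses to Arrival and Parasite → score 3.
Roma: loses to Nomadland, Her, Whiplash, Arrival, and Parasite → score 0.
Whiplash: beats Nomadland and Roma; loses to Her, Arrival, and Parasite → score 2.
Arrival: beats Nomadland, Her, Roma, and Whiplash; loses to Parasite → score 4.
Parasite: beats Nomadland, Her, Roma, Whiplash, and Arrival → score 5.
Parasite has the best pairwise record.

Parasite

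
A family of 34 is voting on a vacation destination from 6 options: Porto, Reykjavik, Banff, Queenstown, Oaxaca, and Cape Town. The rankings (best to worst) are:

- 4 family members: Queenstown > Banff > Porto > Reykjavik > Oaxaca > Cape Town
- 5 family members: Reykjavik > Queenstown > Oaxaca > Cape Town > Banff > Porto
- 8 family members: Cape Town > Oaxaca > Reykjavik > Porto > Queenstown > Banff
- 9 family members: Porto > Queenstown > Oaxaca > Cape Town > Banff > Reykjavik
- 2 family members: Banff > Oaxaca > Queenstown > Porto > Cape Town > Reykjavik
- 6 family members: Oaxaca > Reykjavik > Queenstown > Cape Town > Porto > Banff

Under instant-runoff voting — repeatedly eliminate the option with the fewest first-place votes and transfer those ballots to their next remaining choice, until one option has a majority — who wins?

Oaxaca

Round 1: Porto 9, Reykjavik 5, Banff 2, Queenstown 4, Oaxaca 6, Cape Town 8. Eliminate Banff.
Round 2: Porto 9, Reykjavik 5, Queenstown 4, Oaxaca 8, Cape Town 8. Eliminate Queenstown.
Round 3: Porto 13, Reykjavik 5, Oaxaca 8, Cape Town 8. Eliminate Reykjavik.
Round 4: Porto 13, Oaxaca 13, Cape Town 8. Eliminate Cape Town.
Round 5: Porto 13, Oaxaca 21. Oaxaca has a majority.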